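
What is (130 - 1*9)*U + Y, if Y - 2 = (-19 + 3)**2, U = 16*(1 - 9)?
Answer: -15230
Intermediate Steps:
U = -128 (U = 16*(-8) = -128)
Y = 258 (Y = 2 + (-19 + 3)**2 = 2 + (-16)**2 = 2 + 256 = 258)
(130 - 1*9)*U + Y = (130 - 1*9)*(-128) + 258 = (130 - 9)*(-128) + 258 = 121*(-128) + 258 = -15488 + 258 = -15230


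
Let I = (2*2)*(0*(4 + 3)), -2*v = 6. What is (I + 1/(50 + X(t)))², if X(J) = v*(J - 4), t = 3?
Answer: 1/2809 ≈ 0.00035600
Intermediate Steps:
v = -3 (v = -½*6 = -3)
X(J) = 12 - 3*J (X(J) = -3*(J - 4) = -3*(-4 + J) = 12 - 3*J)
I = 0 (I = 4*(0*7) = 4*0 = 0)
(I + 1/(50 + X(t)))² = (0 + 1/(50 + (12 - 3*3)))² = (0 + 1/(50 + (12 - 9)))² = (0 + 1/(50 + 3))² = (0 + 1/53)² = (1/53)² = 1/2809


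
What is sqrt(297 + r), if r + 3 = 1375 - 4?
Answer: 3*sqrt(185) ≈ 40.804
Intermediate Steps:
r = 1368 (r = -3 + (1375 - 4) = -3 + 1371 = 1368)
sqrt(297 + r) = sqrt(297 + 1368) = sqrt(1665) = 3*sqrt(185)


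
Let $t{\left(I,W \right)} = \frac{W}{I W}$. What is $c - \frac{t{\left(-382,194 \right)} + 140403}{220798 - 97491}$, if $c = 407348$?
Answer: $\frac{19187370823407}{47103274} \approx 4.0735 \cdot 10^{5}$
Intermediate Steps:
$t{\left(I,W \right)} = \frac{1}{I}$ ($t{\left(I,W \right)} = W \frac{1}{I W} = \frac{1}{I}$)
$c - \frac{t{\left(-382,194 \right)} + 140403}{220798 - 97491} = 407348 - \frac{\frac{1}{-382} + 140403}{220798 - 97491} = 407348 - \frac{- \frac{1}{382} + 140403}{123307} = 407348 - \frac{53633945}{382} \cdot \frac{1}{123307} = 407348 - \frac{53633945}{47103274} = \frac{19187370823407}{47103274}$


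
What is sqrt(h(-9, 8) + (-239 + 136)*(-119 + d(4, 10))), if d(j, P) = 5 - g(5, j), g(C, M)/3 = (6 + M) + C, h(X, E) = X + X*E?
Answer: 2*sqrt(4074) ≈ 127.66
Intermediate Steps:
h(X, E) = X + E*X
g(C, M) = 18 + 3*C + 3*M (g(C, M) = 3*((6 + M) + C) = 3*(6 + C + M) = 18 + 3*C + 3*M)
d(j, P) = -28 - 3*j (d(j, P) = 5 - (18 + 3*5 + 3*j) = 5 - (18 + 15 + 3*j) = 5 - (33 + 3*j) = 5 + (-33 - 3*j) = -28 - 3*j)
sqrt(h(-9, 8) + (-239 + 136)*(-119 + d(4, 10))) = sqrt(-9*(1 + 8) + (-239 + 136)*(-119 + (-28 - 3*4))) = sqrt(-9*9 - 103*(-119 + (-28 - 12))) = sqrt(-81 - 103*(-119 - 40)) = sqrt(-81 - 103*(-159)) = sqrt(-81 + 16377) = sqrt(16296) = 2*sqrt(4074)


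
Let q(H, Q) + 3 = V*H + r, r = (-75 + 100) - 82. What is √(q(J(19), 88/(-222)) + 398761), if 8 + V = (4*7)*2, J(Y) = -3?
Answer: √398557 ≈ 631.31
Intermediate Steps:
V = 48 (V = -8 + (4*7)*2 = -8 + 28*2 = -8 + 56 = 48)
r = -57 (r = 25 - 82 = -57)
q(H, Q) = -60 + 48*H (q(H, Q) = -3 + (48*H - 57) = -3 + (-57 + 48*H) = -60 + 48*H)
√(q(J(19), 88/(-222)) + 398761) = √((-60 + 48*(-3)) + 398761) = √((-60 - 144) + 398761) = √(-204 + 398761) = √398557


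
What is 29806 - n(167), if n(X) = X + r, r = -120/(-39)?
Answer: 385267/13 ≈ 29636.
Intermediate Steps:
r = 40/13 (r = -120*(-1/39) = 40/13 ≈ 3.0769)
n(X) = 40/13 + X (n(X) = X + 40/13 = 40/13 + X)
29806 - n(167) = 29806 - (40/13 + 167) = 29806 - 1*2211/13 = 29806 - 2211/13 = 385267/13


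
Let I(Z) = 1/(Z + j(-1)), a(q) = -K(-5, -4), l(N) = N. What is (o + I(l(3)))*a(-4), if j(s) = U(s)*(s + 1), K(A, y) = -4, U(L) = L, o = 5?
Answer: 64/3 ≈ 21.333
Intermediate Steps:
a(q) = 4 (a(q) = -1*(-4) = 4)
j(s) = s*(1 + s) (j(s) = s*(s + 1) = s*(1 + s))
I(Z) = 1/Z (I(Z) = 1/(Z - (1 - 1)) = 1/(Z - 1*0) = 1/(Z + 0) = 1/Z)
(o + I(l(3)))*a(-4) = (5 + 1/3)*4 = (16/3)*4 = 64/3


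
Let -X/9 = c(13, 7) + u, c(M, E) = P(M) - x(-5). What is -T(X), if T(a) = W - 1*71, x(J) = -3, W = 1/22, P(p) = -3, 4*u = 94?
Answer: 1561/22 ≈ 70.955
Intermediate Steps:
u = 47/2 (u = (¼)*94 = 47/2 ≈ 23.500)
W = 1/22 ≈ 0.045455
c(M, E) = 0 (c(M, E) = -3 - 1*(-3) = -3 + 3 = 0)
X = -423/2 (X = -9*(0 + 47/2) = -9*47/2 = -423/2 ≈ -211.50)
T(a) = -1561/22 (T(a) = 1/22 - 1*71 = 1/22 - 71 = -1561/22)
-T(X) = -1*(-1561/22) = 1561/22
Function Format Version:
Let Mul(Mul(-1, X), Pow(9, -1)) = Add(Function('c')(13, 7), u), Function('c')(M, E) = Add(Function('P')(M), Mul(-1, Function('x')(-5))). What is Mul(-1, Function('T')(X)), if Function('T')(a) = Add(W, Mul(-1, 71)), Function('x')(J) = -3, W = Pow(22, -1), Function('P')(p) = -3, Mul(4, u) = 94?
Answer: Rational(1561, 22) ≈ 70.955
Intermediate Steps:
u = Rational(47, 2) (u = Mul(Rational(1, 4), 94) = Rational(47, 2) ≈ 23.500)
W = Rational(1, 22) ≈ 0.045455
Function('c')(M, E) = 0 (Function('c')(M, E) = Add(-3, Mul(-1, -3)) = Add(-3, 3) = 0)
X = Rational(-423, 2) (X = Mul(-9, Add(0, Rational(47, 2))) = Mul(-9, Rational(47, 2)) = Rational(-423, 2) ≈ -211.50)
Function('T')(a) = Rational(-1561, 22) (Function('T')(a) = Add(Rational(1, 22), Mul(-1, 71)) = Add(Rational(1, 22), -71) = Rational(-1561, 22))
Mul(-1, Function('T')(X)) = Mul(-1, Rational(-1561, 22)) = Rational(1561, 22)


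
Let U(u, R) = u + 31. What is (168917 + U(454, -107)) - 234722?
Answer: -65320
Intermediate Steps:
U(u, R) = 31 + u
(168917 + U(454, -107)) - 234722 = (168917 + (31 + 454)) - 234722 = (168917 + 485) - 234722 = 169402 - 234722 = -65320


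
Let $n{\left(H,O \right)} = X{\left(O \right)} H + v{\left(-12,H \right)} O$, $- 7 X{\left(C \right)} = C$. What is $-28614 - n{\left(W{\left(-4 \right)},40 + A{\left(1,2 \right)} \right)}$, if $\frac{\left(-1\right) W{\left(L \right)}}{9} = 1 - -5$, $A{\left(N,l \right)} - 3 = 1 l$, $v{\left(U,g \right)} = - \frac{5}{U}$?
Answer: $- \frac{811437}{28} \approx -28980.0$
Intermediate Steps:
$X{\left(C \right)} = - \frac{C}{7}$
$A{\left(N,l \right)} = 3 + l$ ($A{\left(N,l \right)} = 3 + 1 l = 3 + l$)
$W{\left(L \right)} = -54$ ($W{\left(L \right)} = - 9 \left(1 - -5\right) = - 9 \left(1 + 5\right) = \left(-9\right) 6 = -54$)
$n{\left(H,O \right)} = \frac{5 O}{12} - \frac{H O}{7}$ ($n{\left(H,O \right)} = - \frac{O}{7} H + - \frac{5}{-12} O = - \frac{H O}{7} + \left(-5\right) \left(- \frac{1}{12}\right) O = - \frac{H O}{7} + \frac{5 O}{12} = \frac{5 O}{12} - \frac{H O}{7}$)
$-28614 - n{\left(W{\left(-4 \right)},40 + A{\left(1,2 \right)} \right)} = -28614 - \frac{\left(40 + \left(3 + 2\right)\right) \left(35 - -648\right)}{84} = -28614 - \frac{\left(40 + 5\right) \left(35 + 648\right)}{84} = -28614 - \frac{1}{84} \cdot 45 \cdot 683 = -28614 - \frac{10245}{28} = - \frac{811437}{28}$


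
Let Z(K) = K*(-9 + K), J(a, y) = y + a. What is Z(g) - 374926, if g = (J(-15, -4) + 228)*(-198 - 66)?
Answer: 3044512634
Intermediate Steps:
J(a, y) = a + y
g = -55176 (g = ((-15 - 4) + 228)*(-198 - 66) = (-19 + 228)*(-264) = 209*(-264) = -55176)
Z(g) - 374926 = -55176*(-9 - 55176) - 374926 = -55176*(-55185) - 374926 = 3044887560 - 374926 = 3044512634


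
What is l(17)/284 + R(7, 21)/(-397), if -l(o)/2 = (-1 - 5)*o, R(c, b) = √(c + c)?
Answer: 51/71 - √14/397 ≈ 0.70889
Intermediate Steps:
R(c, b) = √2*√c (R(c, b) = √(2*c) = √2*√c)
l(o) = 12*o (l(o) = -2*(-1 - 5)*o = -(-12)*o = 12*o)
l(17)/284 + R(7, 21)/(-397) = (12*17)/284 + (√2*√7)/(-397) = 204*(1/284) + √14*(-1/397) = 51/71 - √14/397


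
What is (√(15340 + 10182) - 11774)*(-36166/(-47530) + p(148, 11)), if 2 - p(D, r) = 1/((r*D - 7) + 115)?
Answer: -13681916989/420980 + 16268629*√25522/5893720 ≈ -32059.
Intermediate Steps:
p(D, r) = 2 - 1/(108 + D*r) (p(D, r) = 2 - 1/((r*D - 7) + 115) = 2 - 1/((D*r - 7) + 115) = 2 - 1/((-7 + D*r) + 115) = 2 - 1/(108 + D*r))
(√(15340 + 10182) - 11774)*(-36166/(-47530) + p(148, 11)) = (√(15340 + 10182) - 11774)*(-36166/(-47530) + (215 + 2*148*11)/(108 + 148*11)) = (√25522 - 11774)*(-36166*(-1/47530) + (215 + 3256)/(108 + 1628)) = (-11774 + √25522)*(18083/23765 + 3471/1736) = (-11774 + √25522)*(16268629/5893720) = -13681916989/420980 + 16268629*√25522/5893720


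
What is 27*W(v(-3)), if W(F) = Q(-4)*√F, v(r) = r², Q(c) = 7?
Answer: 567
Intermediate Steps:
W(F) = 7*√F
27*W(v(-3)) = 27*(7*√((-3)²)) = 27*(7*√9) = 27*(7*3) = 27*21 = 567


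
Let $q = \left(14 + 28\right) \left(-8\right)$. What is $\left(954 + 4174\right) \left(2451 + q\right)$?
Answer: $10845720$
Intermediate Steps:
$q = -336$ ($q = 42 \left(-8\right) = -336$)
$\left(954 + 4174\right) \left(2451 + q\right) = \left(954 + 4174\right) \left(2451 - 336\right) = 5128 \cdot 2115 = 10845720$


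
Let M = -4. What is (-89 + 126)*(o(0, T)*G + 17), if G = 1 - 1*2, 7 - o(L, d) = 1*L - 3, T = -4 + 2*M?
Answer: 259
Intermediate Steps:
T = -12 (T = -4 + 2*(-4) = -4 - 8 = -12)
o(L, d) = 10 - L (o(L, d) = 7 - (1*L - 3) = 7 - (L - 3) = 7 - (-3 + L) = 7 + (3 - L) = 10 - L)
G = -1 (G = 1 - 2 = -1)
(-89 + 126)*(o(0, T)*G + 17) = (-89 + 126)*((10 - 1*0)*(-1) + 17) = 37*((10 + 0)*(-1) + 17) = 37*(10*(-1) + 17) = 37*(-10 + 17) = 37*7 = 259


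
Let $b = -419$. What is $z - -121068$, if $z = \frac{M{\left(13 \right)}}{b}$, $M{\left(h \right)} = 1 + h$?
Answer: $\frac{50727478}{419} \approx 1.2107 \cdot 10^{5}$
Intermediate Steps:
$z = - \frac{14}{419}$ ($z = \frac{1 + 13}{-419} = 14 \left(- \frac{1}{419}\right) = - \frac{14}{419} \approx -0.033413$)
$z - -121068 = - \frac{14}{419} - -121068 = - \frac{14}{419} + 121068 = \frac{50727478}{419}$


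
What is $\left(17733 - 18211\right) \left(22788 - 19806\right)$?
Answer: $-1425396$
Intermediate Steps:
$\left(17733 - 18211\right) \left(22788 - 19806\right) = \left(17733 - 18211\right) 2982 = \left(-478\right) 2982 = -1425396$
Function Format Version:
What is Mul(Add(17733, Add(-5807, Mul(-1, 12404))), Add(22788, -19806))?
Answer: -1425396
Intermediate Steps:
Mul(Add(17733, Add(-5807, Mul(-1, 12404))), Add(22788, -19806)) = Mul(Add(17733, Add(-5807, -12404)), 2982) = Mul(Add(17733, -18211), 2982) = Mul(-478, 2982) = -1425396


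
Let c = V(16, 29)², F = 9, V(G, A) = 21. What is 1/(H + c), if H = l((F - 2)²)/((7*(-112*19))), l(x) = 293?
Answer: 14896/6568843 ≈ 0.0022677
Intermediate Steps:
c = 441 (c = 21² = 441)
H = -293/14896 (H = 293/((7*(-112*19))) = 293/((7*(-2128))) = 293/(-14896) = 293*(-1/14896) = -293/14896 ≈ -0.019670)
1/(H + c) = 1/(-293/14896 + 441) = 1/(6568843/14896) = 14896/6568843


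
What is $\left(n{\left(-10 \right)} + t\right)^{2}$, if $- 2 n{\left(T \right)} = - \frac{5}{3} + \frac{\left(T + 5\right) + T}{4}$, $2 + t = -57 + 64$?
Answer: $\frac{34225}{576} \approx 59.418$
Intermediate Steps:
$t = 5$ ($t = -2 + \left(-57 + 64\right) = -2 + 7 = 5$)
$n{\left(T \right)} = \frac{5}{24} - \frac{T}{4}$ ($n{\left(T \right)} = - \frac{- \frac{5}{3} + \frac{\left(T + 5\right) + T}{4}}{2} = - \frac{\left(-5\right) \frac{1}{3} + \left(\left(5 + T\right) + T\right) \frac{1}{4}}{2} = - \frac{- \frac{5}{3} + \left(5 + 2 T\right) \frac{1}{4}}{2} = - \frac{- \frac{5}{3} + \left(\frac{5}{4} + \frac{T}{2}\right)}{2} = - \frac{- \frac{5}{12} + \frac{T}{2}}{2} = \frac{5}{24} - \frac{T}{4}$)
$\left(n{\left(-10 \right)} + t\right)^{2} = \left(\left(\frac{5}{24} - - \frac{5}{2}\right) + 5\right)^{2} = \left(\left(\frac{5}{24} + \frac{5}{2}\right) + 5\right)^{2} = \left(\frac{65}{24} + 5\right)^{2} = \left(\frac{185}{24}\right)^{2} = \frac{34225}{576}$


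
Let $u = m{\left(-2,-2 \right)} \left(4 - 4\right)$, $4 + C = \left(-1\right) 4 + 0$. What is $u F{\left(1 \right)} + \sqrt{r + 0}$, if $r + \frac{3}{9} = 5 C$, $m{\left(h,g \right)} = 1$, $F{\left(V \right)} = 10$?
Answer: $\frac{11 i \sqrt{3}}{3} \approx 6.3509 i$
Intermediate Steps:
$C = -8$ ($C = -4 + \left(\left(-1\right) 4 + 0\right) = -4 + \left(-4 + 0\right) = -4 - 4 = -8$)
$u = 0$ ($u = 1 \left(4 - 4\right) = 1 \cdot 0 = 0$)
$r = - \frac{121}{3}$ ($r = - \frac{1}{3} + 5 \left(-8\right) = - \frac{1}{3} - 40 = - \frac{121}{3} \approx -40.333$)
$u F{\left(1 \right)} + \sqrt{r + 0} = 0 \cdot 10 + \sqrt{- \frac{121}{3} + 0} = 0 + \sqrt{- \frac{121}{3}} = 0 + \frac{11 i \sqrt{3}}{3} = \frac{11 i \sqrt{3}}{3}$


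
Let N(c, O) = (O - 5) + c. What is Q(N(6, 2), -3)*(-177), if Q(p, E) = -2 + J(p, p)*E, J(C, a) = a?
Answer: 1947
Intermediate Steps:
N(c, O) = -5 + O + c (N(c, O) = (-5 + O) + c = -5 + O + c)
Q(p, E) = -2 + E*p (Q(p, E) = -2 + p*E = -2 + E*p)
Q(N(6, 2), -3)*(-177) = (-2 - 3*(-5 + 2 + 6))*(-177) = (-2 - 3*3)*(-177) = (-2 - 9)*(-177) = -11*(-177) = 1947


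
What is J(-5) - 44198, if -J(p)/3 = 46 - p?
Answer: -44351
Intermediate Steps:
J(p) = -138 + 3*p (J(p) = -3*(46 - p) = -138 + 3*p)
J(-5) - 44198 = (-138 + 3*(-5)) - 44198 = (-138 - 15) - 44198 = -153 - 44198 = -44351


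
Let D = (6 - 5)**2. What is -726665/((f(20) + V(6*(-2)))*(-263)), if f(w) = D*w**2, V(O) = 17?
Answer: 726665/109671 ≈ 6.6259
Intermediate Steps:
D = 1 (D = 1**2 = 1)
f(w) = w**2 (f(w) = 1*w**2 = w**2)
-726665/((f(20) + V(6*(-2)))*(-263)) = -726665/((20**2 + 17)*(-263)) = -726665/((400 + 17)*(-263)) = -726665/(417*(-263)) = -726665/(-109671) = -726665*(-1)/109671 = -1*(-726665/109671) = 726665/109671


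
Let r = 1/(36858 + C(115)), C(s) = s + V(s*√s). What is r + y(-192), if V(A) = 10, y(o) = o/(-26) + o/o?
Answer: 4031160/480779 ≈ 8.3846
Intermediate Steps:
y(o) = 1 - o/26 (y(o) = o*(-1/26) + 1 = -o/26 + 1 = 1 - o/26)
C(s) = 10 + s (C(s) = s + 10 = 10 + s)
r = 1/36983 (r = 1/(36858 + (10 + 115)) = 1/(36858 + 125) = 1/36983 ≈ 2.7039e-5)
r + y(-192) = 1/36983 + (1 - 1/26*(-192)) = 1/36983 + (1 + 96/13) = 1/36983 + 109/13 = 4031160/480779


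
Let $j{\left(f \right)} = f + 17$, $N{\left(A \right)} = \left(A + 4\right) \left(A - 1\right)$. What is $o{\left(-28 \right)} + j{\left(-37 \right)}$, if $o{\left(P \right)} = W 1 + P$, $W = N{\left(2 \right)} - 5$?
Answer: $-47$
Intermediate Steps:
$N{\left(A \right)} = \left(-1 + A\right) \left(4 + A\right)$ ($N{\left(A \right)} = \left(4 + A\right) \left(-1 + A\right) = \left(-1 + A\right) \left(4 + A\right)$)
$W = 1$ ($W = \left(-4 + 2^{2} + 3 \cdot 2\right) - 5 = \left(-4 + 4 + 6\right) - 5 = 6 - 5 = 1$)
$j{\left(f \right)} = 17 + f$
$o{\left(P \right)} = 1 + P$ ($o{\left(P \right)} = 1 \cdot 1 + P = 1 + P$)
$o{\left(-28 \right)} + j{\left(-37 \right)} = \left(1 - 28\right) + \left(17 - 37\right) = -27 - 20 = -47$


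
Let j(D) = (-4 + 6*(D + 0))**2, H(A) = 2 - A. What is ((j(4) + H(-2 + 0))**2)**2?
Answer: 26639462656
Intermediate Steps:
j(D) = (-4 + 6*D)**2
((j(4) + H(-2 + 0))**2)**2 = ((4*(-2 + 3*4)**2 + (2 - (-2 + 0)))**2)**2 = ((4*(-2 + 12)**2 + (2 - 1*(-2)))**2)**2 = ((4*10**2 + (2 + 2))**2)**2 = ((4*100 + 4)**2)**2 = ((400 + 4)**2)**2 = (404**2)**2 = 163216**2 = 26639462656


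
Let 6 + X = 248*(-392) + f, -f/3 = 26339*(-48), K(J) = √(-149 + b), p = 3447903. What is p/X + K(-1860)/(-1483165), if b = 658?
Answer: 3447903/3695594 - √509/1483165 ≈ 0.93296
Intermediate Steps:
K(J) = √509 (K(J) = √(-149 + 658) = √509)
f = 3792816 (f = -79017*(-48) = -3*(-1264272) = 3792816)
X = 3695594 (X = -6 + (248*(-392) + 3792816) = -6 + (-97216 + 3792816) = -6 + 3695600 = 3695594)
p/X + K(-1860)/(-1483165) = 3447903/3695594 + √509/(-1483165) = 3447903*(1/3695594) + √509*(-1/1483165) = 3447903/3695594 - √509/1483165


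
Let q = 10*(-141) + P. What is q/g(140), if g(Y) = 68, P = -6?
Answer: -354/17 ≈ -20.824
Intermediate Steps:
q = -1416 (q = 10*(-141) - 6 = -1410 - 6 = -1416)
q/g(140) = -1416/68 = -1416*1/68 = -354/17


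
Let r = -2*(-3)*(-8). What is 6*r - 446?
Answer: -734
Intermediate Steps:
r = -48 (r = 6*(-8) = -48)
6*r - 446 = 6*(-48) - 446 = -288 - 446 = -734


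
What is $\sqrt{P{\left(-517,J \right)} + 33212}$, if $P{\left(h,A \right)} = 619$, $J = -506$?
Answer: $3 \sqrt{3759} \approx 183.93$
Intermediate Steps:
$\sqrt{P{\left(-517,J \right)} + 33212} = \sqrt{619 + 33212} = \sqrt{33831} = 3 \sqrt{3759}$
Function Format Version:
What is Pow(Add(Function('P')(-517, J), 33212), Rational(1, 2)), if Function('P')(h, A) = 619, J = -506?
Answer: Mul(3, Pow(3759, Rational(1, 2))) ≈ 183.93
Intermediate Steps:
Pow(Add(Function('P')(-517, J), 33212), Rational(1, 2)) = Pow(Add(619, 33212), Rational(1, 2)) = Pow(33831, Rational(1, 2)) = Mul(3, Pow(3759, Rational(1, 2)))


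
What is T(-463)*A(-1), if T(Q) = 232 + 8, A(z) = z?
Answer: -240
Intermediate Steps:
T(Q) = 240
T(-463)*A(-1) = 240*(-1) = -240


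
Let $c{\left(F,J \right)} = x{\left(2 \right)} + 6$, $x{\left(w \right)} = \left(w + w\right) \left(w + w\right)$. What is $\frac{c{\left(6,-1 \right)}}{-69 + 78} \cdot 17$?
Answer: $\frac{374}{9} \approx 41.556$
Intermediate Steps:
$x{\left(w \right)} = 4 w^{2}$ ($x{\left(w \right)} = 2 w 2 w = 4 w^{2}$)
$c{\left(F,J \right)} = 22$ ($c{\left(F,J \right)} = 4 \cdot 2^{2} + 6 = 4 \cdot 4 + 6 = 16 + 6 = 22$)
$\frac{c{\left(6,-1 \right)}}{-69 + 78} \cdot 17 = \frac{22}{-69 + 78} \cdot 17 = \frac{22}{9} \cdot 17 = \frac{374}{9}$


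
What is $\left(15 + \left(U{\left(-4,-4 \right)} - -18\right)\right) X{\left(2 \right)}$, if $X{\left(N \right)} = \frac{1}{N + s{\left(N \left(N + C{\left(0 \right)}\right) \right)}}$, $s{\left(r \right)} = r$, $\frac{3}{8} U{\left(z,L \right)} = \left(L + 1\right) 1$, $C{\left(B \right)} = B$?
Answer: $\frac{25}{6} \approx 4.1667$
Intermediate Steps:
$U{\left(z,L \right)} = \frac{8}{3} + \frac{8 L}{3}$ ($U{\left(z,L \right)} = \frac{8 \left(L + 1\right) 1}{3} = \frac{8 \left(1 + L\right) 1}{3} = \frac{8 \left(1 + L\right)}{3} = \frac{8}{3} + \frac{8 L}{3}$)
$X{\left(N \right)} = \frac{1}{N + N^{2}}$ ($X{\left(N \right)} = \frac{1}{N + N \left(N + 0\right)} = \frac{1}{N + N N} = \frac{1}{N + N^{2}}$)
$\left(15 + \left(U{\left(-4,-4 \right)} - -18\right)\right) X{\left(2 \right)} = \left(15 + \left(\left(\frac{8}{3} + \frac{8}{3} \left(-4\right)\right) - -18\right)\right) \frac{1}{2 \left(1 + 2\right)} = \left(15 + \left(\left(\frac{8}{3} - \frac{32}{3}\right) + 18\right)\right) \frac{1}{2 \cdot 3} = \left(15 + \left(-8 + 18\right)\right) \frac{1}{2} \cdot \frac{1}{3} = \left(15 + 10\right) \frac{1}{6} = 25 \cdot \frac{1}{6} = \frac{25}{6}$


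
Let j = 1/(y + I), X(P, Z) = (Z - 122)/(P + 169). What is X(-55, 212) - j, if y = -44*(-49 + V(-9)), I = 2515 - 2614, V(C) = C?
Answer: 36776/46607 ≈ 0.78907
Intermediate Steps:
I = -99
y = 2552 (y = -44*(-49 - 9) = -44*(-58) = 2552)
X(P, Z) = (-122 + Z)/(169 + P)
j = 1/2453 (j = 1/(2552 - 99) = 1/2453 ≈ 0.00040766)
X(-55, 212) - j = (-122 + 212)/(169 - 55) - 1*1/2453 = 90/114 - 1/2453 = (1/114)*90 - 1/2453 = 15/19 - 1/2453 = 36776/46607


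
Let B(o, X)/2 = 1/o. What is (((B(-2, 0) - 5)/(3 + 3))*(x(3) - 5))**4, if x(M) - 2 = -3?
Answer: 1296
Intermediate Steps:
B(o, X) = 2/o
x(M) = -1 (x(M) = 2 - 3 = -1)
(((B(-2, 0) - 5)/(3 + 3))*(x(3) - 5))**4 = (((2/(-2) - 5)/(3 + 3))*(-1 - 5))**4 = (((2*(-1/2) - 5)/6)*(-6))**4 = (((-1 - 5)*(1/6))*(-6))**4 = (-6*1/6*(-6))**4 = (-1*(-6))**4 = 6**4 = 1296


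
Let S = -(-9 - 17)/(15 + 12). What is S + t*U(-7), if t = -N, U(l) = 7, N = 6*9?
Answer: -10180/27 ≈ -377.04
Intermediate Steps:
N = 54
S = 26/27 (S = -(-26)/27 = -1*(-26/27) = 26/27 ≈ 0.96296)
t = -54 (t = -1*54 = -54)
S + t*U(-7) = 26/27 - 54*7 = 26/27 - 378 = -10180/27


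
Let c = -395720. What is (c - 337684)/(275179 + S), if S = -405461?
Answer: 366702/65141 ≈ 5.6294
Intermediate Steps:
(c - 337684)/(275179 + S) = (-395720 - 337684)/(275179 - 405461) = -733404/(-130282) = -733404*(-1/130282) = 366702/65141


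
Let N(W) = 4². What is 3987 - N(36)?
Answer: 3971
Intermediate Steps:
N(W) = 16
3987 - N(36) = 3987 - 1*16 = 3987 - 16 = 3971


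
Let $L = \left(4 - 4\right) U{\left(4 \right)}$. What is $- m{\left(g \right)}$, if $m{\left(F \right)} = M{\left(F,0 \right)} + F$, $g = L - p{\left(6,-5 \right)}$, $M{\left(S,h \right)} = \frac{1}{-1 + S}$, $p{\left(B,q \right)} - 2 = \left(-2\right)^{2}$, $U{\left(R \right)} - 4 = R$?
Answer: $\frac{43}{7} \approx 6.1429$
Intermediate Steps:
$U{\left(R \right)} = 4 + R$
$p{\left(B,q \right)} = 6$ ($p{\left(B,q \right)} = 2 + \left(-2\right)^{2} = 2 + 4 = 6$)
$L = 0$ ($L = \left(4 - 4\right) \left(4 + 4\right) = 0 \cdot 8 = 0$)
$g = -6$ ($g = 0 - 6 = -6$)
$m{\left(F \right)} = F + \frac{1}{-1 + F}$ ($m{\left(F \right)} = \frac{1}{-1 + F} + F = F + \frac{1}{-1 + F}$)
$- m{\left(g \right)} = - \frac{1 - 6 \left(-1 - 6\right)}{-1 - 6} = - \frac{1 - -42}{-7} = - \frac{\left(-1\right) \left(1 + 42\right)}{7} = - \frac{\left(-1\right) 43}{7} = \left(-1\right) \left(- \frac{43}{7}\right) = \frac{43}{7}$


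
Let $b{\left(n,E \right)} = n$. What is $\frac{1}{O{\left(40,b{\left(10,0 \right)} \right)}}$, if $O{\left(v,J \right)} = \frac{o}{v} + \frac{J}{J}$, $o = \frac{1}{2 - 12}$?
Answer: $\frac{400}{399} \approx 1.0025$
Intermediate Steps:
$o = - \frac{1}{10}$ ($o = \frac{1}{-10} = - \frac{1}{10} \approx -0.1$)
$O{\left(v,J \right)} = 1 - \frac{1}{10 v}$ ($O{\left(v,J \right)} = - \frac{1}{10 v} + \frac{J}{J} = - \frac{1}{10 v} + 1 = 1 - \frac{1}{10 v}$)
$\frac{1}{O{\left(40,b{\left(10,0 \right)} \right)}} = \frac{1}{\frac{1}{40} \left(- \frac{1}{10} + 40\right)} = \frac{1}{\frac{1}{40} \cdot \frac{399}{10}} = \frac{1}{\frac{399}{400}} = \frac{400}{399}$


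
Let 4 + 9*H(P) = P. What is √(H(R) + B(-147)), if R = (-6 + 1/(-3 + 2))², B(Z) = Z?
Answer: I*√142 ≈ 11.916*I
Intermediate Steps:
R = 49 (R = (-6 + 1/(-1))² = (-6 - 1)² = (-7)² = 49)
H(P) = -4/9 + P/9
√(H(R) + B(-147)) = √((-4/9 + (⅑)*49) - 147) = √((-4/9 + 49/9) - 147) = √(5 - 147) = √(-142) = I*√142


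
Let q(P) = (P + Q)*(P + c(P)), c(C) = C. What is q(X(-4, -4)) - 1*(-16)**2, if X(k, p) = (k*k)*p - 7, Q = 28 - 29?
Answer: 9968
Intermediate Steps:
Q = -1
X(k, p) = -7 + p*k**2 (X(k, p) = k**2*p - 7 = p*k**2 - 7 = -7 + p*k**2)
q(P) = 2*P*(-1 + P) (q(P) = (P - 1)*(P + P) = (-1 + P)*(2*P) = 2*P*(-1 + P))
q(X(-4, -4)) - 1*(-16)**2 = 2*(-7 - 4*(-4)**2)*(-1 + (-7 - 4*(-4)**2)) - 1*(-16)**2 = 2*(-7 - 4*16)*(-1 + (-7 - 4*16)) - 1*256 = 2*(-7 - 64)*(-1 + (-7 - 64)) - 256 = 2*(-71)*(-1 - 71) - 256 = 2*(-71)*(-72) - 256 = 10224 - 256 = 9968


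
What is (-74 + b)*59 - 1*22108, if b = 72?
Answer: -22226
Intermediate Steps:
(-74 + b)*59 - 1*22108 = (-74 + 72)*59 - 1*22108 = -2*59 - 22108 = -118 - 22108 = -22226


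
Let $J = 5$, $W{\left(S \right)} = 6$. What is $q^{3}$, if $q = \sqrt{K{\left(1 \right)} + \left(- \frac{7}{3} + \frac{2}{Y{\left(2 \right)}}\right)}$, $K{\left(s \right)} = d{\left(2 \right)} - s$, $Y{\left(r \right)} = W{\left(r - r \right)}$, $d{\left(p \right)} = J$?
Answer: $2 \sqrt{2} \approx 2.8284$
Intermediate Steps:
$d{\left(p \right)} = 5$
$Y{\left(r \right)} = 6$
$K{\left(s \right)} = 5 - s$
$q = \sqrt{2}$ ($q = \sqrt{\left(5 - 1\right) + \left(- \frac{7}{3} + \frac{2}{6}\right)} = \sqrt{\left(5 - 1\right) + \left(\left(-7\right) \frac{1}{3} + 2 \cdot \frac{1}{6}\right)} = \sqrt{4 + \left(- \frac{7}{3} + \frac{1}{3}\right)} = \sqrt{4 - 2} = \sqrt{2} \approx 1.4142$)
$q^{3} = \left(\sqrt{2}\right)^{3} = 2 \sqrt{2}$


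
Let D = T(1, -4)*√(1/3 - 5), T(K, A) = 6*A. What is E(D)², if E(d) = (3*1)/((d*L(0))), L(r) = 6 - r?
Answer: -1/10752 ≈ -9.3006e-5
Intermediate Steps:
D = -8*I*√42 (D = (6*(-4))*√(1/3 - 5) = -24*√(1*(⅓) - 5) = -24*√(⅓ - 5) = -8*I*√42 ≈ -51.846*I)
E(d) = 1/(2*d) (E(d) = (3*1)/((d*(6 - 1*0))) = 3/((d*(6 + 0))) = 3/((d*6)) = 3/((6*d)) = 3*(1/(6*d)) = 1/(2*d))
E(D)² = (1/(2*((-8*I*√42))))² = ((I*√42/336)/2)² = (I*√42/672)² = -1/10752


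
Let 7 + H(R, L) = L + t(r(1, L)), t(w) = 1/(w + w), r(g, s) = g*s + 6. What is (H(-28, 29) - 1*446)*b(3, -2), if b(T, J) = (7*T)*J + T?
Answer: 1157481/70 ≈ 16535.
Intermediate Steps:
b(T, J) = T + 7*J*T (b(T, J) = 7*J*T + T = T + 7*J*T)
r(g, s) = 6 + g*s
t(w) = 1/(2*w)
H(R, L) = -7 + L + 1/(2*(6 + L)) (H(R, L) = -7 + (L + 1/(2*(6 + 1*L))) = -7 + (L + 1/(2*(6 + L))) = -7 + L + 1/(2*(6 + L)))
(H(-28, 29) - 1*446)*b(3, -2) = ((½ + (-7 + 29)*(6 + 29))/(6 + 29) - 1*446)*(3*(1 + 7*(-2))) = ((½ + 22*35)/35 - 446)*(3*(1 - 14)) = ((½ + 770)/35 - 446)*(3*(-13)) = ((1/35)*(1541/2) - 446)*(-39) = (1541/70 - 446)*(-39) = -29679/70*(-39) = 1157481/70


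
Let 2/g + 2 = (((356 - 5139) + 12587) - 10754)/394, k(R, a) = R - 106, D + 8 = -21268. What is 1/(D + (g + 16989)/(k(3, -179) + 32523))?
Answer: -60592980/1289144490433 ≈ -4.7002e-5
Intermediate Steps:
D = -21276 (D = -8 - 21268 = -21276)
k(R, a) = -106 + R
g = -394/1869 (g = 2/(-2 + (((356 - 5139) + 12587) - 10754)/394) = 2/(-2 + ((-4783 + 12587) - 10754)*(1/394)) = 2/(-2 + (7804 - 10754)*(1/394)) = 2/(-2 - 2950*1/394) = 2/(-2 - 1475/197) = 2/(-1869/197) = 2*(-197/1869) = -394/1869 ≈ -0.21081)
1/(D + (g + 16989)/(k(3, -179) + 32523)) = 1/(-21276 + (-394/1869 + 16989)/((-106 + 3) + 32523)) = 1/(-21276 + 31752047/(1869*(-103 + 32523))) = 1/(-21276 + (31752047/1869)/32420) = 1/(-21276 + (31752047/1869)*(1/32420)) = 1/(-21276 + 31752047/60592980) = 1/(-1289144490433/60592980) = -60592980/1289144490433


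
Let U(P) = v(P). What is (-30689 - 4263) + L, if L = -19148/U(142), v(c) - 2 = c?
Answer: -1263059/36 ≈ -35085.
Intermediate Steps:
v(c) = 2 + c
U(P) = 2 + P
L = -4787/36 (L = -19148/(2 + 142) = -19148/144 = -19148*1/144 = -4787/36 ≈ -132.97)
(-30689 - 4263) + L = (-30689 - 4263) - 4787/36 = -34952 - 4787/36 = -1263059/36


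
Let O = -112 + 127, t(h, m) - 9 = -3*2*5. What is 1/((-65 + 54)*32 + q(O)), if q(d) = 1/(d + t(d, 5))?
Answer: -6/2113 ≈ -0.0028396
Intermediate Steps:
t(h, m) = -21 (t(h, m) = 9 - 3*2*5 = 9 - 6*5 = 9 - 30 = -21)
O = 15
q(d) = 1/(-21 + d) (q(d) = 1/(d - 21) = 1/(-21 + d))
1/((-65 + 54)*32 + q(O)) = 1/((-65 + 54)*32 + 1/(-21 + 15)) = 1/(-11*32 + 1/(-6)) = 1/(-352 - ⅙) = 1/(-2113/6) = -6/2113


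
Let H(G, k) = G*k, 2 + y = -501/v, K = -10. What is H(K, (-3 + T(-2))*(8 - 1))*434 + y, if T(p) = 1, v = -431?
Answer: 26187199/431 ≈ 60759.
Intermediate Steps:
y = -361/431 (y = -2 - 501/(-431) = -2 - 501*(-1/431) = -2 + 501/431 = -361/431 ≈ -0.83759)
H(K, (-3 + T(-2))*(8 - 1))*434 + y = -10*(-3 + 1)*(8 - 1)*434 - 361/431 = -(-20)*7*434 - 361/431 = -10*(-14)*434 - 361/431 = 140*434 - 361/431 = 60760 - 361/431 = 26187199/431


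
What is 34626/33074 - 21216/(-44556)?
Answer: 93520585/61401881 ≈ 1.5231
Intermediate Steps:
34626/33074 - 21216/(-44556) = 34626*(1/33074) - 21216*(-1/44556) = 17313/16537 + 1768/3713 = 93520585/61401881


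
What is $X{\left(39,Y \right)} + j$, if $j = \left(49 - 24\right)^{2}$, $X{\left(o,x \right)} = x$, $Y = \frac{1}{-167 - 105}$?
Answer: $\frac{169999}{272} \approx 625.0$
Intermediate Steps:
$Y = - \frac{1}{272}$ ($Y = \frac{1}{-272} = - \frac{1}{272} \approx -0.0036765$)
$j = 625$ ($j = 25^{2} = 625$)
$X{\left(39,Y \right)} + j = - \frac{1}{272} + 625 = \frac{169999}{272}$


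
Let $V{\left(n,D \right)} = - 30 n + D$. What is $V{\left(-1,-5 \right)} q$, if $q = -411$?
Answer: $-10275$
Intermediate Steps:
$V{\left(n,D \right)} = D - 30 n$
$V{\left(-1,-5 \right)} q = \left(-5 - -30\right) \left(-411\right) = \left(-5 + 30\right) \left(-411\right) = 25 \left(-411\right) = -10275$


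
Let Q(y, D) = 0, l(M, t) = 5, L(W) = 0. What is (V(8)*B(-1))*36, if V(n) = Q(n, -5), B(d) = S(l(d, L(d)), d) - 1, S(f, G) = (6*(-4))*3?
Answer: 0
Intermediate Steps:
S(f, G) = -72 (S(f, G) = -24*3 = -72)
B(d) = -73 (B(d) = -72 - 1 = -73)
V(n) = 0
(V(8)*B(-1))*36 = (0*(-73))*36 = 0*36 = 0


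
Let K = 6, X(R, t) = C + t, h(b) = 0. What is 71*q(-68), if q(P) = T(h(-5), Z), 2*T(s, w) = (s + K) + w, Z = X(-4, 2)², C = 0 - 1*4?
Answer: 355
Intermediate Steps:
C = -4 (C = 0 - 4 = -4)
X(R, t) = -4 + t
Z = 4 (Z = (-4 + 2)² = (-2)² = 4)
T(s, w) = 3 + s/2 + w/2 (T(s, w) = ((s + 6) + w)/2 = ((6 + s) + w)/2 = (6 + s + w)/2 = 3 + s/2 + w/2)
q(P) = 5 (q(P) = 3 + (½)*0 + (½)*4 = 3 + 0 + 2 = 5)
71*q(-68) = 71*5 = 355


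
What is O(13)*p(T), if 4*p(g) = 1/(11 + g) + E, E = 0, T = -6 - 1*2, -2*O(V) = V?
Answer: -13/24 ≈ -0.54167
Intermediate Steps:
O(V) = -V/2
T = -8 (T = -6 - 2 = -8)
p(g) = 1/(4*(11 + g)) (p(g) = (1/(11 + g) + 0)/4 = 1/(4*(11 + g)))
O(13)*p(T) = (-½*13)*(1/(4*(11 - 8))) = -13/(8*3) = -13/2*1/12 = -13/24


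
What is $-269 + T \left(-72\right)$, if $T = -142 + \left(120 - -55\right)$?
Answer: $-2645$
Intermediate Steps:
$T = 33$ ($T = -142 + \left(120 + 55\right) = -142 + 175 = 33$)
$-269 + T \left(-72\right) = -269 + 33 \left(-72\right) = -269 - 2376 = -2645$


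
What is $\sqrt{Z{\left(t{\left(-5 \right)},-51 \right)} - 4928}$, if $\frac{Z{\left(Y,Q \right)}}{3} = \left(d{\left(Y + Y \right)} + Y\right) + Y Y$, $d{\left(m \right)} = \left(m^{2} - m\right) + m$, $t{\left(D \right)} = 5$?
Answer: $i \sqrt{4538} \approx 67.365 i$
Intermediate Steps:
$d{\left(m \right)} = m^{2}$
$Z{\left(Y,Q \right)} = 3 Y + 15 Y^{2}$ ($Z{\left(Y,Q \right)} = 3 \left(\left(\left(Y + Y\right)^{2} + Y\right) + Y Y\right) = 3 \left(\left(\left(2 Y\right)^{2} + Y\right) + Y^{2}\right) = 3 \left(\left(4 Y^{2} + Y\right) + Y^{2}\right) = 3 \left(\left(Y + 4 Y^{2}\right) + Y^{2}\right) = 3 \left(Y + 5 Y^{2}\right) = 3 Y + 15 Y^{2}$)
$\sqrt{Z{\left(t{\left(-5 \right)},-51 \right)} - 4928} = \sqrt{3 \cdot 5 \left(1 + 5 \cdot 5\right) - 4928} = \sqrt{3 \cdot 5 \left(1 + 25\right) - 4928} = \sqrt{3 \cdot 5 \cdot 26 - 4928} = \sqrt{390 - 4928} = \sqrt{-4538} = i \sqrt{4538}$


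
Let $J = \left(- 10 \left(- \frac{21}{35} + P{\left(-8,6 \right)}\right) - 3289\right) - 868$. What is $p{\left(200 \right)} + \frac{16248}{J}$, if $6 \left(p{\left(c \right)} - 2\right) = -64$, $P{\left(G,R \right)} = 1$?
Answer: $- \frac{52310}{4161} \approx -12.572$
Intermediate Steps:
$p{\left(c \right)} = - \frac{26}{3}$ ($p{\left(c \right)} = 2 + \frac{1}{6} \left(-64\right) = 2 - \frac{32}{3} = - \frac{26}{3}$)
$J = -4161$ ($J = \left(- 10 \left(- \frac{21}{35} + 1\right) - 3289\right) - 868 = \left(- 10 \left(\left(-21\right) \frac{1}{35} + 1\right) - 3289\right) - 868 = \left(- 10 \left(- \frac{3}{5} + 1\right) - 3289\right) - 868 = \left(\left(-10\right) \frac{2}{5} - 3289\right) - 868 = \left(-4 - 3289\right) - 868 = -3293 - 868 = -4161$)
$p{\left(200 \right)} + \frac{16248}{J} = - \frac{26}{3} + \frac{16248}{-4161} = - \frac{26}{3} + 16248 \left(- \frac{1}{4161}\right) = - \frac{26}{3} - \frac{5416}{1387} = - \frac{52310}{4161}$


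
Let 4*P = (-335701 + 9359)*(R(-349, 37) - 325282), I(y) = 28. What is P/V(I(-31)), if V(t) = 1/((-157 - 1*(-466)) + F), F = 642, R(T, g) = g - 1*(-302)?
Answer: 50423231814603/2 ≈ 2.5212e+13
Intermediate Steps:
R(T, g) = 302 + g (R(T, g) = g + 302 = 302 + g)
V(t) = 1/951 (V(t) = 1/((-157 - 1*(-466)) + 642) = 1/((-157 + 466) + 642) = 1/(309 + 642) = 1/951)
P = 53021274253/2 (P = ((-335701 + 9359)*((302 + 37) - 325282))/4 = (-326342*(339 - 325282))/4 = (-326342*(-324943))/4 = (¼)*106042548506 = 53021274253/2 ≈ 2.6511e+10)
P/V(I(-31)) = 53021274253/(2*(1/951)) = (53021274253/2)*951 = 50423231814603/2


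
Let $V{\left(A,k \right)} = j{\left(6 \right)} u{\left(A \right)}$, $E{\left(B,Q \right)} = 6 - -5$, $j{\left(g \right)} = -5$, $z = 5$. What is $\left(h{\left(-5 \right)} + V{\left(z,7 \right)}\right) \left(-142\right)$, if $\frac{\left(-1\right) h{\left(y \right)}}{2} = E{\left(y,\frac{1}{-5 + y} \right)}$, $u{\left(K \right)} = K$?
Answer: $6674$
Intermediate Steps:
$E{\left(B,Q \right)} = 11$ ($E{\left(B,Q \right)} = 6 + 5 = 11$)
$h{\left(y \right)} = -22$ ($h{\left(y \right)} = \left(-2\right) 11 = -22$)
$V{\left(A,k \right)} = - 5 A$
$\left(h{\left(-5 \right)} + V{\left(z,7 \right)}\right) \left(-142\right) = \left(-22 - 25\right) \left(-142\right) = \left(-47\right) \left(-142\right) = 6674$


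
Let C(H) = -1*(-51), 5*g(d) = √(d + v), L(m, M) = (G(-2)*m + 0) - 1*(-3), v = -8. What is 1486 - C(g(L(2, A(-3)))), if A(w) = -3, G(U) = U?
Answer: 1435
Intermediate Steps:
L(m, M) = 3 - 2*m (L(m, M) = (-2*m + 0) - 1*(-3) = -2*m + 3 = 3 - 2*m)
g(d) = √(-8 + d)/5 (g(d) = √(d - 8)/5 = √(-8 + d)/5)
C(H) = 51
1486 - C(g(L(2, A(-3)))) = 1486 - 1*51 = 1486 - 51 = 1435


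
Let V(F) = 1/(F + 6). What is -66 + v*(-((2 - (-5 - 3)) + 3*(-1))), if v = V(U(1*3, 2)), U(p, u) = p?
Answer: -601/9 ≈ -66.778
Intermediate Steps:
V(F) = 1/(6 + F)
v = ⅑ (v = 1/(6 + 1*3) = 1/(6 + 3) = 1/9 = ⅑ ≈ 0.11111)
-66 + v*(-((2 - (-5 - 3)) + 3*(-1))) = -66 + (-((2 - (-5 - 3)) + 3*(-1)))/9 = -66 + (-((2 - 1*(-8)) - 3))/9 = -66 + (-((2 + 8) - 3))/9 = -66 + (-(10 - 3))/9 = -66 + (-1*7)/9 = -66 + (⅑)*(-7) = -66 - 7/9 = -601/9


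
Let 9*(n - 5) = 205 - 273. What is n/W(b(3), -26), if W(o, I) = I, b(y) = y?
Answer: 23/234 ≈ 0.098291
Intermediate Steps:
n = -23/9 (n = 5 + (205 - 273)/9 = 5 + (⅑)*(-68) = 5 - 68/9 = -23/9 ≈ -2.5556)
n/W(b(3), -26) = -23/9/(-26) = -23/9*(-1/26) = 23/234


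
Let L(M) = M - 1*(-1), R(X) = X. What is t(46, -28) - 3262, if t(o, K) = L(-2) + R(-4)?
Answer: -3267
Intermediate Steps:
L(M) = 1 + M (L(M) = M + 1 = 1 + M)
t(o, K) = -5 (t(o, K) = (1 - 2) - 4 = -1 - 4 = -5)
t(46, -28) - 3262 = -5 - 3262 = -3267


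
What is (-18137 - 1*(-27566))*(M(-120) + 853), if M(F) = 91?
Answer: 8900976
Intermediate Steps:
(-18137 - 1*(-27566))*(M(-120) + 853) = (-18137 - 1*(-27566))*(91 + 853) = (-18137 + 27566)*944 = 9429*944 = 8900976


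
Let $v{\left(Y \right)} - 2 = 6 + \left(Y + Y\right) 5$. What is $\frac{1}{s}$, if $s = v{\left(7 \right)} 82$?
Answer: $\frac{1}{6396} \approx 0.00015635$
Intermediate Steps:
$v{\left(Y \right)} = 8 + 10 Y$ ($v{\left(Y \right)} = 2 + \left(6 + \left(Y + Y\right) 5\right) = 2 + \left(6 + 2 Y 5\right) = 2 + \left(6 + 10 Y\right) = 8 + 10 Y$)
$s = 6396$ ($s = \left(8 + 10 \cdot 7\right) 82 = \left(8 + 70\right) 82 = 78 \cdot 82 = 6396$)
$\frac{1}{s} = \frac{1}{6396}$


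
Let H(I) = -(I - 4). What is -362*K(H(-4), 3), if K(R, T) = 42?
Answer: -15204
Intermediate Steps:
H(I) = 4 - I (H(I) = -(-4 + I) = 4 - I)
-362*K(H(-4), 3) = -362*42 = -15204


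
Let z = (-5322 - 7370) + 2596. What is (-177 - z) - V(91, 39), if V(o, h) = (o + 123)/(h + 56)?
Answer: 942091/95 ≈ 9916.8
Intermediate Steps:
V(o, h) = (123 + o)/(56 + h)
z = -10096 (z = -12692 + 2596 = -10096)
(-177 - z) - V(91, 39) = (-177 - 1*(-10096)) - (123 + 91)/(56 + 39) = (-177 + 10096) - 214/95 = 9919 - 214/95 = 942091/95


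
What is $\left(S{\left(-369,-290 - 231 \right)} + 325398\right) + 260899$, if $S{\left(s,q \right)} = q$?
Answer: $585776$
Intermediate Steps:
$\left(S{\left(-369,-290 - 231 \right)} + 325398\right) + 260899 = \left(\left(-290 - 231\right) + 325398\right) + 260899 = \left(-521 + 325398\right) + 260899 = 324877 + 260899 = 585776$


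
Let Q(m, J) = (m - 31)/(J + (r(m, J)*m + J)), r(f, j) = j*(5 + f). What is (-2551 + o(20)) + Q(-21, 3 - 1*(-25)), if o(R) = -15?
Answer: -467013/182 ≈ -2566.0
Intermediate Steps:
Q(m, J) = (-31 + m)/(2*J + J*m*(5 + m)) (Q(m, J) = (m - 31)/(J + ((J*(5 + m))*m + J)) = (-31 + m)/(J + (J*m*(5 + m) + J)) = (-31 + m)/(J + (J + J*m*(5 + m))) = (-31 + m)/(2*J + J*m*(5 + m)))
(-2551 + o(20)) + Q(-21, 3 - 1*(-25)) = (-2551 - 15) + (-31 - 21)/((3 - 1*(-25))*(2 - 21*(5 - 21))) = -2566 - 52/((3 + 25)*(2 - 21*(-16))) = -2566 - 52/(28*(2 + 336)) = -2566 + (1/28)*(-52)/338 = -2566 + (1/28)*(1/338)*(-52) = -2566 - 1/182 = -467013/182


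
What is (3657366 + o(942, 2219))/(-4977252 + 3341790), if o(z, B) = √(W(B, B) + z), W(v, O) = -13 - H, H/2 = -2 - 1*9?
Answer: -203187/90859 - √951/1635462 ≈ -2.2363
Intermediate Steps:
H = -22 (H = 2*(-2 - 1*9) = 2*(-2 - 9) = 2*(-11) = -22)
W(v, O) = 9 (W(v, O) = -13 - 1*(-22) = -13 + 22 = 9)
o(z, B) = √(9 + z)
(3657366 + o(942, 2219))/(-4977252 + 3341790) = (3657366 + √(9 + 942))/(-4977252 + 3341790) = (3657366 + √951)/(-1635462) = (3657366 + √951)*(-1/1635462) = -203187/90859 - √951/1635462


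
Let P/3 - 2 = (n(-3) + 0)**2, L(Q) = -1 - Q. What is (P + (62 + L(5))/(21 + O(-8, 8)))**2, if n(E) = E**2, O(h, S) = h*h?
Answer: 450330841/7225 ≈ 62330.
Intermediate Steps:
O(h, S) = h**2
P = 249 (P = 6 + 3*((-3)**2 + 0)**2 = 6 + 3*(9 + 0)**2 = 6 + 3*9**2 = 6 + 3*81 = 6 + 243 = 249)
(P + (62 + L(5))/(21 + O(-8, 8)))**2 = (249 + (62 + (-1 - 1*5))/(21 + (-8)**2))**2 = (249 + (62 + (-1 - 5))/(21 + 64))**2 = (249 + (62 - 6)/85)**2 = (249 + 56*(1/85))**2 = (249 + 56/85)**2 = (21221/85)**2 = 450330841/7225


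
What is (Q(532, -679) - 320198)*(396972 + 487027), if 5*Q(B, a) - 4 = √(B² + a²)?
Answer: -1415270023014/5 + 6187993*√15185/5 ≈ -2.8290e+11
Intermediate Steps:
Q(B, a) = ⅘ + √(B² + a²)/5
(Q(532, -679) - 320198)*(396972 + 487027) = ((⅘ + √(532² + (-679)²)/5) - 320198)*(396972 + 487027) = ((⅘ + √(283024 + 461041)/5) - 320198)*883999 = ((⅘ + √744065/5) - 320198)*883999 = ((⅘ + (7*√15185)/5) - 320198)*883999 = ((⅘ + 7*√15185/5) - 320198)*883999 = (-1600986/5 + 7*√15185/5)*883999 = -1415270023014/5 + 6187993*√15185/5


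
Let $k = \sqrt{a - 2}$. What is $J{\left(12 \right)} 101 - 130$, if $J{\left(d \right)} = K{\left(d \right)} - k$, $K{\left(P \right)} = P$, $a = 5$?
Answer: $1082 - 101 \sqrt{3} \approx 907.06$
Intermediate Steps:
$k = \sqrt{3}$ ($k = \sqrt{5 - 2} = \sqrt{3} \approx 1.732$)
$J{\left(d \right)} = d - \sqrt{3}$
$J{\left(12 \right)} 101 - 130 = \left(12 - \sqrt{3}\right) 101 - 130 = \left(1212 - 101 \sqrt{3}\right) - 130 = 1082 - 101 \sqrt{3}$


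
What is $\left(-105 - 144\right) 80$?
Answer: $-19920$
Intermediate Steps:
$\left(-105 - 144\right) 80 = \left(-249\right) 80 = -19920$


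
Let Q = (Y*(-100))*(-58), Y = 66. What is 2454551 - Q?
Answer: 2071751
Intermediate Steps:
Q = 382800 (Q = (66*(-100))*(-58) = -6600*(-58) = 382800)
2454551 - Q = 2454551 - 1*382800 = 2454551 - 382800 = 2071751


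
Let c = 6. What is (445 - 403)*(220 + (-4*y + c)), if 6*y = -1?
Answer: 9520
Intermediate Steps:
y = -1/6 (y = (1/6)*(-1) = -1/6 ≈ -0.16667)
(445 - 403)*(220 + (-4*y + c)) = (445 - 403)*(220 + (-4*(-1/6) + 6)) = 42*(220 + (2/3 + 6)) = 42*(220 + 20/3) = 42*(680/3) = 9520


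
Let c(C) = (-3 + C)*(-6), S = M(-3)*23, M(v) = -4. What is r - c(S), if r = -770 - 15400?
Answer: -16740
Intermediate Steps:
r = -16170
S = -92 (S = -4*23 = -92)
c(C) = 18 - 6*C
r - c(S) = -16170 - (18 - 6*(-92)) = -16170 - (18 + 552) = -16170 - 1*570 = -16170 - 570 = -16740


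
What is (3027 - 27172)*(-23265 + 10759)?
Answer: 301957370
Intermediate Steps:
(3027 - 27172)*(-23265 + 10759) = -24145*(-12506) = 301957370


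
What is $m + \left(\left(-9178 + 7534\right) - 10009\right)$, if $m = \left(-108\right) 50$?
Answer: $-17053$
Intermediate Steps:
$m = -5400$
$m + \left(\left(-9178 + 7534\right) - 10009\right) = -5400 + \left(\left(-9178 + 7534\right) - 10009\right) = -5400 - 11653 = -17053$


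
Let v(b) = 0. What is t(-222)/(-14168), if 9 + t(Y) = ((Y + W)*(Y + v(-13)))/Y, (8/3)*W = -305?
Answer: 2763/113344 ≈ 0.024377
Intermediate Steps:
W = -915/8 (W = (3/8)*(-305) = -915/8 ≈ -114.38)
t(Y) = -987/8 + Y (t(Y) = -9 + ((Y - 915/8)*(Y + 0))/Y = -9 + ((-915/8 + Y)*Y)/Y = -9 + (Y*(-915/8 + Y))/Y = -9 + (-915/8 + Y) = -987/8 + Y)
t(-222)/(-14168) = (-987/8 - 222)/(-14168) = -2763/8*(-1/14168) = 2763/113344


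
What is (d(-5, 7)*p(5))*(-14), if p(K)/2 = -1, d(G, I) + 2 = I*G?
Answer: -1036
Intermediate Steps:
d(G, I) = -2 + G*I (d(G, I) = -2 + I*G = -2 + G*I)
p(K) = -2 (p(K) = 2*(-1) = -2)
(d(-5, 7)*p(5))*(-14) = ((-2 - 5*7)*(-2))*(-14) = ((-2 - 35)*(-2))*(-14) = -37*(-2)*(-14) = 74*(-14) = -1036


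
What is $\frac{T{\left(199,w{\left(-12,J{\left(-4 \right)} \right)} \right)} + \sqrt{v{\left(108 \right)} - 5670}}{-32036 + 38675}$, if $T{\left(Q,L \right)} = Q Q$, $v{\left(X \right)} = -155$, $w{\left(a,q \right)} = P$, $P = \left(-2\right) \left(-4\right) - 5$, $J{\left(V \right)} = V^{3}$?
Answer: $\frac{39601}{6639} + \frac{5 i \sqrt{233}}{6639} \approx 5.9649 + 0.011496 i$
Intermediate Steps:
$P = 3$ ($P = 8 - 5 = 3$)
$w{\left(a,q \right)} = 3$
$T{\left(Q,L \right)} = Q^{2}$
$\frac{T{\left(199,w{\left(-12,J{\left(-4 \right)} \right)} \right)} + \sqrt{v{\left(108 \right)} - 5670}}{-32036 + 38675} = \frac{199^{2} + \sqrt{-155 - 5670}}{-32036 + 38675} = \frac{39601 + \sqrt{-5825}}{6639} = \left(39601 + 5 i \sqrt{233}\right) \frac{1}{6639} = \frac{39601}{6639} + \frac{5 i \sqrt{233}}{6639}$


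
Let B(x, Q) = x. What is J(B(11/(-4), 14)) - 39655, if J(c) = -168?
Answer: -39823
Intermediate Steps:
J(B(11/(-4), 14)) - 39655 = -168 - 39655 = -39823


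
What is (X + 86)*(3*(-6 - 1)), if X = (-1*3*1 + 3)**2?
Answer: -1806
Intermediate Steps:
X = 0 (X = (-3*1 + 3)**2 = (-3 + 3)**2 = 0**2 = 0)
(X + 86)*(3*(-6 - 1)) = (0 + 86)*(3*(-6 - 1)) = 86*(3*(-7)) = 86*(-21) = -1806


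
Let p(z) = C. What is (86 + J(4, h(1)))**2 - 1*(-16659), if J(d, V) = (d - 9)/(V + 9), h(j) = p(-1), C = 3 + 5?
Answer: 6937300/289 ≈ 24005.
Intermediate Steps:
C = 8
p(z) = 8
h(j) = 8
J(d, V) = (-9 + d)/(9 + V)
(86 + J(4, h(1)))**2 - 1*(-16659) = (86 + (-9 + 4)/(9 + 8))**2 - 1*(-16659) = (86 - 5/17)**2 + 16659 = (1457/17)**2 + 16659 = 2122849/289 + 16659 = 6937300/289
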